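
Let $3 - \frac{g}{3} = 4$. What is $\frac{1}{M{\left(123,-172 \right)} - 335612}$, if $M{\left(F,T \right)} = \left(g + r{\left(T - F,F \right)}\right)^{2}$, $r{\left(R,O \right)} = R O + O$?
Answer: $\frac{1}{1307571613} \approx 7.6478 \cdot 10^{-10}$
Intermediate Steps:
$g = -3$ ($g = 9 - 12 = -3$)
$r{\left(R,O \right)} = O + O R$ ($r{\left(R,O \right)} = O R + O = O + O R$)
$M{\left(F,T \right)} = \left(-3 + F \left(1 + T - F\right)\right)^{2}$ ($M{\left(F,T \right)} = \left(-3 + F \left(1 - \left(F - T\right)\right)\right)^{2} = \left(-3 + F \left(1 + T - F\right)\right)^{2}$)
$\frac{1}{M{\left(123,-172 \right)} - 335612} = \frac{1}{\left(3 + 123 \left(-1 + 123 - -172\right)\right)^{2} - 335612} = \frac{1}{\left(3 + 123 \left(-1 + 123 + 172\right)\right)^{2} - 335612} = \frac{1}{\left(3 + 123 \cdot 294\right)^{2} - 335612} = \frac{1}{\left(3 + 36162\right)^{2} - 335612} = \frac{1}{36165^{2} - 335612} = \frac{1}{1307907225 - 335612} = \frac{1}{1307571613}$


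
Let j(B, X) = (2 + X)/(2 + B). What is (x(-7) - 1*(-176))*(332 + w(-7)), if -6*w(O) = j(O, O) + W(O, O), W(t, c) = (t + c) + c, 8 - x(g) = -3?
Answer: 188122/3 ≈ 62707.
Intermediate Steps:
x(g) = 11 (x(g) = 8 - 1*(-3) = 8 + 3 = 11)
W(t, c) = t + 2*c (W(t, c) = (c + t) + c = t + 2*c)
j(B, X) = (2 + X)/(2 + B)
w(O) = -1/6 - O/2 (w(O) = -((2 + O)/(2 + O) + (O + 2*O))/6 = -(1 + 3*O)/6 = -1/6 - O/2)
(x(-7) - 1*(-176))*(332 + w(-7)) = (11 - 1*(-176))*(332 + (-1/6 - 1/2*(-7))) = (11 + 176)*(332 + (-1/6 + 7/2)) = 187*(332 + 10/3) = 187*(1006/3) = 188122/3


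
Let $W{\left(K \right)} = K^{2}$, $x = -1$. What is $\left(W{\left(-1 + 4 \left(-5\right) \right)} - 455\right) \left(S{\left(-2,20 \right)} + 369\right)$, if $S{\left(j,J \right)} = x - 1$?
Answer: $-5138$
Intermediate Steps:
$S{\left(j,J \right)} = -2$ ($S{\left(j,J \right)} = -1 - 1 = -2$)
$\left(W{\left(-1 + 4 \left(-5\right) \right)} - 455\right) \left(S{\left(-2,20 \right)} + 369\right) = \left(\left(-1 + 4 \left(-5\right)\right)^{2} - 455\right) \left(-2 + 369\right) = \left(\left(-1 - 20\right)^{2} - 455\right) 367 = \left(\left(-21\right)^{2} - 455\right) 367 = \left(441 - 455\right) 367 = \left(-14\right) 367 = -5138$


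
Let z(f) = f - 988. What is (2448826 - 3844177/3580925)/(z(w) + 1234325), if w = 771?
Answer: 8769058399873/4419248189900 ≈ 1.9843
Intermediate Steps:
z(f) = -988 + f
(2448826 - 3844177/3580925)/(z(w) + 1234325) = (2448826 - 3844177/3580925)/((-988 + 771) + 1234325) = (2448826 - 3844177*1/3580925)/(-217 + 1234325) = (2448826 - 3844177/3580925)/1234108 = (8769058399873/3580925)*(1/1234108) = 8769058399873/4419248189900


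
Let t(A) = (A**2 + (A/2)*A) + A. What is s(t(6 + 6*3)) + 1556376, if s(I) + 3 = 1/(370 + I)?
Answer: 1957917235/1258 ≈ 1.5564e+6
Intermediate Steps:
t(A) = A + 3*A**2/2 (t(A) = (A**2 + (A*(1/2))*A) + A = (A**2 + (A/2)*A) + A = (A**2 + A**2/2) + A = 3*A**2/2 + A = A + 3*A**2/2)
s(I) = -3 + 1/(370 + I)
s(t(6 + 6*3)) + 1556376 = (-1109 - 3*(6 + 6*3)*(2 + 3*(6 + 6*3))/2)/(370 + (6 + 6*3)*(2 + 3*(6 + 6*3))/2) + 1556376 = (-1109 - 3*(6 + 18)*(2 + 3*(6 + 18))/2)/(370 + (6 + 18)*(2 + 3*(6 + 18))/2) + 1556376 = (-1109 - 3*24*(2 + 3*24)/2)/(370 + (1/2)*24*(2 + 3*24)) + 1556376 = (-1109 - 3*24*(2 + 72)/2)/(370 + (1/2)*24*(2 + 72)) + 1556376 = (-1109 - 3*24*74/2)/(370 + (1/2)*24*74) + 1556376 = (-1109 - 3*888)/(370 + 888) + 1556376 = (-1109 - 2664)/1258 + 1556376 = (1/1258)*(-3773) + 1556376 = -3773/1258 + 1556376 = 1957917235/1258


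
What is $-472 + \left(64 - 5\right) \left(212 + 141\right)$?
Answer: $20355$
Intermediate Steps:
$-472 + \left(64 - 5\right) \left(212 + 141\right) = -472 + 59 \cdot 353 = -472 + 20827 = 20355$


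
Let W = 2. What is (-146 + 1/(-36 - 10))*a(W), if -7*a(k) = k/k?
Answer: 6717/322 ≈ 20.860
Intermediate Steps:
a(k) = -⅐ (a(k) = -k/(7*k) = -⅐*1 = -⅐)
(-146 + 1/(-36 - 10))*a(W) = (-146 + 1/(-36 - 10))*(-⅐) = (-146 + 1/(-46))*(-⅐) = (-146 - 1/46)*(-⅐) = -6717/46*(-⅐) = 6717/322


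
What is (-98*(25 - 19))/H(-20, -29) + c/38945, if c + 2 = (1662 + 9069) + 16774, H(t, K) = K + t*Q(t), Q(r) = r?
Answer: -1813721/2064085 ≈ -0.87871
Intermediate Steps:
H(t, K) = K + t² (H(t, K) = K + t*t = K + t²)
c = 27503 (c = -2 + ((1662 + 9069) + 16774) = -2 + (10731 + 16774) = -2 + 27505 = 27503)
(-98*(25 - 19))/H(-20, -29) + c/38945 = (-98*(25 - 19))/(-29 + (-20)²) + 27503/38945 = (-98*6)/(-29 + 400) + 27503*(1/38945) = -588/371 + 27503/38945 = -588*1/371 + 27503/38945 = -84/53 + 27503/38945 = -1813721/2064085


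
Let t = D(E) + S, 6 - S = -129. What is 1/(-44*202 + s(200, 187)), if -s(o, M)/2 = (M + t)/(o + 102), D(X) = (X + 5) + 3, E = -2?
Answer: -151/1342416 ≈ -0.00011248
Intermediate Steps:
S = 135 (S = 6 - 1*(-129) = 6 + 129 = 135)
D(X) = 8 + X (D(X) = (5 + X) + 3 = 8 + X)
t = 141 (t = (8 - 2) + 135 = 6 + 135 = 141)
s(o, M) = -2*(141 + M)/(102 + o) (s(o, M) = -2*(M + 141)/(o + 102) = -2*(141 + M)/(102 + o))
1/(-44*202 + s(200, 187)) = 1/(-44*202 + 2*(-141 - 1*187)/(102 + 200)) = 1/(-8888 + 2*(-141 - 187)/302) = 1/(-8888 + 2*(1/302)*(-328)) = 1/(-8888 - 328/151) = 1/(-1342416/151) = -151/1342416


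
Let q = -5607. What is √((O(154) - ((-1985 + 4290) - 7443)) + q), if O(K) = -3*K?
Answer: 7*I*√19 ≈ 30.512*I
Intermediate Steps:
√((O(154) - ((-1985 + 4290) - 7443)) + q) = √((-3*154 - ((-1985 + 4290) - 7443)) - 5607) = √((-462 - (2305 - 7443)) - 5607) = √((-462 - 1*(-5138)) - 5607) = √((-462 + 5138) - 5607) = √(4676 - 5607) = √(-931) = 7*I*√19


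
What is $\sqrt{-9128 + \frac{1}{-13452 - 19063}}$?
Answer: $\frac{i \sqrt{9650351886315}}{32515} \approx 95.541 i$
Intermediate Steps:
$\sqrt{-9128 + \frac{1}{-13452 - 19063}} = \sqrt{-9128 + \frac{1}{-32515}} = \sqrt{-9128 - \frac{1}{32515}} = \sqrt{- \frac{296796921}{32515}} = \frac{i \sqrt{9650351886315}}{32515}$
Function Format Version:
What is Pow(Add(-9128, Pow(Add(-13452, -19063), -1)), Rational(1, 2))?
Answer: Mul(Rational(1, 32515), I, Pow(9650351886315, Rational(1, 2))) ≈ Mul(95.541, I)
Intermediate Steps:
Pow(Add(-9128, Pow(Add(-13452, -19063), -1)), Rational(1, 2)) = Pow(Add(-9128, Pow(-32515, -1)), Rational(1, 2)) = Pow(Add(-9128, Rational(-1, 32515)), Rational(1, 2)) = Pow(Rational(-296796921, 32515), Rational(1, 2)) = Mul(Rational(1, 32515), I, Pow(9650351886315, Rational(1, 2)))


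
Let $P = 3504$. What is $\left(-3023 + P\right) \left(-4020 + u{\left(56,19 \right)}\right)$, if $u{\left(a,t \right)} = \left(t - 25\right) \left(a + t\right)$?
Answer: $-2150070$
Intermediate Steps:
$u{\left(a,t \right)} = \left(-25 + t\right) \left(a + t\right)$
$\left(-3023 + P\right) \left(-4020 + u{\left(56,19 \right)}\right) = \left(-3023 + 3504\right) \left(-4020 + \left(19^{2} - 1400 - 475 + 56 \cdot 19\right)\right) = 481 \left(-4020 + \left(361 - 1400 - 475 + 1064\right)\right) = 481 \left(-4020 - 450\right) = 481 \left(-4470\right) = -2150070$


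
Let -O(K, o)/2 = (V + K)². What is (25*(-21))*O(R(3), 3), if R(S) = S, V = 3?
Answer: 37800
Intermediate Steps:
O(K, o) = -2*(3 + K)²
(25*(-21))*O(R(3), 3) = (25*(-21))*(-2*(3 + 3)²) = -(-1050)*6² = -(-1050)*36 = -525*(-72) = 37800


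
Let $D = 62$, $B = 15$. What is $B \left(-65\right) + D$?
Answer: $-913$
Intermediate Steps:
$B \left(-65\right) + D = 15 \left(-65\right) + 62 = -975 + 62 = -913$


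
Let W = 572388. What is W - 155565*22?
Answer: -2850042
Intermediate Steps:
W - 155565*22 = 572388 - 155565*22 = 572388 - 1*3422430 = 572388 - 3422430 = -2850042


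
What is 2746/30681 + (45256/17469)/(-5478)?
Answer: 14521692802/163112437719 ≈ 0.089029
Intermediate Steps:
2746/30681 + (45256/17469)/(-5478) = 2746*(1/30681) + (45256*(1/17469))*(-1/5478) = 2746/30681 + (45256/17469)*(-1/5478) = 2746/30681 - 22628/47847591 = 14521692802/163112437719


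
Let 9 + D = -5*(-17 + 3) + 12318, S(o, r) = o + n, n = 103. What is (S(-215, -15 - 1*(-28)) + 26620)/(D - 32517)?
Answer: -13254/10069 ≈ -1.3163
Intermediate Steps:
S(o, r) = 103 + o (S(o, r) = o + 103 = 103 + o)
D = 12379 (D = -9 + (-5*(-17 + 3) + 12318) = -9 + (-5*(-14) + 12318) = -9 + (70 + 12318) = -9 + 12388 = 12379)
(S(-215, -15 - 1*(-28)) + 26620)/(D - 32517) = ((103 - 215) + 26620)/(12379 - 32517) = (-112 + 26620)/(-20138) = 26508*(-1/20138) = -13254/10069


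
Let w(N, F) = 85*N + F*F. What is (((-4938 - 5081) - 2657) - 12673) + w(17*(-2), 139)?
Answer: -8918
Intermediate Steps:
w(N, F) = F² + 85*N (w(N, F) = 85*N + F² = F² + 85*N)
(((-4938 - 5081) - 2657) - 12673) + w(17*(-2), 139) = (((-4938 - 5081) - 2657) - 12673) + (139² + 85*(17*(-2))) = ((-10019 - 2657) - 12673) + (19321 + 85*(-34)) = (-12676 - 12673) + (19321 - 2890) = -25349 + 16431 = -8918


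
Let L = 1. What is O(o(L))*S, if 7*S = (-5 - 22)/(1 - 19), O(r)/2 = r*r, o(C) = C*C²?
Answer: 3/7 ≈ 0.42857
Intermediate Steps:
o(C) = C³
O(r) = 2*r² (O(r) = 2*(r*r) = 2*r²)
S = 3/14 (S = ((-5 - 22)/(1 - 19))/7 = (-27/(-18))/7 = (-27*(-1/18))/7 = (⅐)*(3/2) = 3/14 ≈ 0.21429)
O(o(L))*S = (2*(1³)²)*(3/14) = (2*1²)*(3/14) = (2*1)*(3/14) = 2*(3/14) = 3/7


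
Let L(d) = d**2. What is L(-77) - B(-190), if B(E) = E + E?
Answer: 6309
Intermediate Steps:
B(E) = 2*E
L(-77) - B(-190) = (-77)**2 - 2*(-190) = 5929 - 1*(-380) = 5929 + 380 = 6309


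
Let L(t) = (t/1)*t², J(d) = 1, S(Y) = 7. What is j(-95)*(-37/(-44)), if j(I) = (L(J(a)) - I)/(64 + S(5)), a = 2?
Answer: 888/781 ≈ 1.1370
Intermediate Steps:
L(t) = t³ (L(t) = (t*1)*t² = t*t² = t³)
j(I) = 1/71 - I/71 (j(I) = (1³ - I)/(64 + 7) = (1 - I)/71 = (1 - I)*(1/71) = 1/71 - I/71)
j(-95)*(-37/(-44)) = (1/71 - 1/71*(-95))*(-37/(-44)) = (1/71 + 95/71)*(-37*(-1/44)) = (96/71)*(37/44) = 888/781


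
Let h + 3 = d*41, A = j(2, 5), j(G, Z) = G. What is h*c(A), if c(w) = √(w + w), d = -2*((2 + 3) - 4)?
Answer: -170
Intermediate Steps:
d = -2 (d = -2*(5 - 4) = -2*1 = -2)
A = 2
c(w) = √2*√w (c(w) = √(2*w) = √2*√w)
h = -85 (h = -3 - 2*41 = -3 - 82 = -85)
h*c(A) = -85*√2*√2 = -85*2 = -170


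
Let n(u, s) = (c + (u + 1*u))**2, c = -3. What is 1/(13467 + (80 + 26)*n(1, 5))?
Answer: 1/13573 ≈ 7.3676e-5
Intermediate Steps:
n(u, s) = (-3 + 2*u)**2 (n(u, s) = (-3 + (u + 1*u))**2 = (-3 + (u + u))**2 = (-3 + 2*u)**2)
1/(13467 + (80 + 26)*n(1, 5)) = 1/(13467 + (80 + 26)*(-3 + 2*1)**2) = 1/(13467 + 106*(-3 + 2)**2) = 1/(13467 + 106*(-1)**2) = 1/(13467 + 106*1) = 1/(13467 + 106) = 1/13573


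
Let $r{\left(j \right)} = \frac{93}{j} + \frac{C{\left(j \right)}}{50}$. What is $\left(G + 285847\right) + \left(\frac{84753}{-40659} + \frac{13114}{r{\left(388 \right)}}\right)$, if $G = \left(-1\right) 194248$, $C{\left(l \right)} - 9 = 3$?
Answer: $\frac{7500314877788}{63062109} \approx 1.1894 \cdot 10^{5}$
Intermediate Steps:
$C{\left(l \right)} = 12$ ($C{\left(l \right)} = 9 + 3 = 12$)
$r{\left(j \right)} = \frac{6}{25} + \frac{93}{j}$ ($r{\left(j \right)} = \frac{93}{j} + \frac{12}{50} = \frac{93}{j} + 12 \cdot \frac{1}{50} = \frac{93}{j} + \frac{6}{25} = \frac{6}{25} + \frac{93}{j}$)
$G = -194248$
$\left(G + 285847\right) + \left(\frac{84753}{-40659} + \frac{13114}{r{\left(388 \right)}}\right) = \left(-194248 + 285847\right) + \left(\frac{84753}{-40659} + \frac{13114}{\frac{6}{25} + \frac{93}{388}}\right) = 91599 + \left(84753 \left(- \frac{1}{40659}\right) + \frac{13114}{\frac{6}{25} + 93 \cdot \frac{1}{388}}\right) = 91599 - \left(\frac{28251}{13553} - \frac{13114}{\frac{6}{25} + \frac{93}{388}}\right) = 91599 - \left(\frac{28251}{13553} - \frac{13114}{\frac{4653}{9700}}\right) = 91599 + \left(- \frac{28251}{13553} + 13114 \cdot \frac{9700}{4653}\right) = 91599 + \left(- \frac{28251}{13553} + \frac{127205800}{4653}\right) = 91599 + \frac{1723888755497}{63062109} = \frac{7500314877788}{63062109}$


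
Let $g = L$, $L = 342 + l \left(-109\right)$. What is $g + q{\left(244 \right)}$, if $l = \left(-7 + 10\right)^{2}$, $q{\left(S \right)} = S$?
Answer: $-395$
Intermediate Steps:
$l = 9$ ($l = 3^{2} = 9$)
$L = -639$ ($L = 342 + 9 \left(-109\right) = 342 - 981 = -639$)
$g = -639$
$g + q{\left(244 \right)} = -639 + 244 = -395$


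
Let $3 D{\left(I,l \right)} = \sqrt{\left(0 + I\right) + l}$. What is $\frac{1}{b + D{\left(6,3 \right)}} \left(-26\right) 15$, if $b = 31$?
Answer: $- \frac{195}{16} \approx -12.188$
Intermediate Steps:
$D{\left(I,l \right)} = \frac{\sqrt{I + l}}{3}$ ($D{\left(I,l \right)} = \frac{\sqrt{\left(0 + I\right) + l}}{3} = \frac{\sqrt{I + l}}{3}$)
$\frac{1}{b + D{\left(6,3 \right)}} \left(-26\right) 15 = \frac{1}{31 + \frac{\sqrt{6 + 3}}{3}} \left(-26\right) 15 = \frac{1}{31 + \frac{\sqrt{9}}{3}} \left(-26\right) 15 = \frac{1}{31 + \frac{1}{3} \cdot 3} \left(-26\right) 15 = \frac{1}{31 + 1} \left(-26\right) 15 = \frac{1}{32} \left(-26\right) 15 = \left(- \frac{13}{16}\right) 15 = - \frac{195}{16}$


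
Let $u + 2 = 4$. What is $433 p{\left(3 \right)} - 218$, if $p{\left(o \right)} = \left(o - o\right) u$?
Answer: $-218$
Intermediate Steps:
$u = 2$ ($u = -2 + 4 = 2$)
$p{\left(o \right)} = 0$ ($p{\left(o \right)} = \left(o - o\right) 2 = 0 \cdot 2 = 0$)
$433 p{\left(3 \right)} - 218 = 433 \cdot 0 - 218 = 0 - 218 = -218$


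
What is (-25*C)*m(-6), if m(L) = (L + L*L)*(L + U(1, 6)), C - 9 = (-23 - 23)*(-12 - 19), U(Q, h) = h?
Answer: 0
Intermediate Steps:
C = 1435 (C = 9 + (-23 - 23)*(-12 - 19) = 9 - 46*(-31) = 9 + 1426 = 1435)
m(L) = (6 + L)*(L + L²) (m(L) = (L + L*L)*(L + 6) = (L + L²)*(6 + L) = (6 + L)*(L + L²))
(-25*C)*m(-6) = (-25*1435)*(-6*(6 + (-6)² + 7*(-6))) = -(-215250)*(6 + 36 - 42) = -(-215250)*0 = -35875*0 = 0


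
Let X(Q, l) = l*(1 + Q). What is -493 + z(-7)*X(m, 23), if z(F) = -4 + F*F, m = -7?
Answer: -6703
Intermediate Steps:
z(F) = -4 + F²
-493 + z(-7)*X(m, 23) = -493 + (-4 + (-7)²)*(23*(1 - 7)) = -493 + (-4 + 49)*(23*(-6)) = -493 + 45*(-138) = -493 - 6210 = -6703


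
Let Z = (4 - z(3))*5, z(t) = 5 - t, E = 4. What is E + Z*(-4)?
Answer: -36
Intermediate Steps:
Z = 10 (Z = (4 - (5 - 1*3))*5 = (4 - (5 - 3))*5 = (4 - 1*2)*5 = (4 - 2)*5 = 2*5 = 10)
E + Z*(-4) = 4 + 10*(-4) = 4 - 40 = -36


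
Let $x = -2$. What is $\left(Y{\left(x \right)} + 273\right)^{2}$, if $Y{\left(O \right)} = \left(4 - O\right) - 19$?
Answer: $67600$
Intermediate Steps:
$Y{\left(O \right)} = -15 - O$ ($Y{\left(O \right)} = \left(4 - O\right) - 19 = -15 - O$)
$\left(Y{\left(x \right)} + 273\right)^{2} = \left(\left(-15 - -2\right) + 273\right)^{2} = \left(\left(-15 + 2\right) + 273\right)^{2} = \left(-13 + 273\right)^{2} = 260^{2} = 67600$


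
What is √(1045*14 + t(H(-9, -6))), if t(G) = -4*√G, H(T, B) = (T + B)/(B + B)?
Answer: √(14630 - 2*√5) ≈ 120.94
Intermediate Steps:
H(T, B) = (B + T)/(2*B) (H(T, B) = (B + T)/((2*B)) = (B + T)*(1/(2*B)) = (B + T)/(2*B))
√(1045*14 + t(H(-9, -6))) = √(1045*14 - 4*√30*√(-1/(-6))/2) = √(14630 - 4*√5/2) = √(14630 - 2*√5)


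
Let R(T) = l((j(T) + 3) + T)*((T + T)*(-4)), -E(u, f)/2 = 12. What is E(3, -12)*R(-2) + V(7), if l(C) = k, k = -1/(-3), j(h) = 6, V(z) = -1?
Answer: -129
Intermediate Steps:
E(u, f) = -24 (E(u, f) = -2*12 = -24)
k = ⅓ (k = -1*(-⅓) = ⅓ ≈ 0.33333)
l(C) = ⅓
R(T) = -8*T/3 (R(T) = ((T + T)*(-4))/3 = ((2*T)*(-4))/3 = (-8*T)/3 = -8*T/3)
E(3, -12)*R(-2) + V(7) = -(-64)*(-2) - 1 = -24*16/3 - 1 = -128 - 1 = -129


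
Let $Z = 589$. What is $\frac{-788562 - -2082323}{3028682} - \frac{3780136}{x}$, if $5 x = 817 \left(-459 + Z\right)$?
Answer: $- \frac{5710673894795}{32167631522} \approx -177.53$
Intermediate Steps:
$x = 21242$ ($x = \frac{817 \left(-459 + 589\right)}{5} = \frac{817 \cdot 130}{5} = \frac{1}{5} \cdot 106210 = 21242$)
$\frac{-788562 - -2082323}{3028682} - \frac{3780136}{x} = \frac{-788562 - -2082323}{3028682} - \frac{3780136}{21242} = \left(-788562 + 2082323\right) \frac{1}{3028682} - \frac{1890068}{10621} = 1293761 \cdot \frac{1}{3028682} - \frac{1890068}{10621} = \frac{1293761}{3028682} - \frac{1890068}{10621} = - \frac{5710673894795}{32167631522}$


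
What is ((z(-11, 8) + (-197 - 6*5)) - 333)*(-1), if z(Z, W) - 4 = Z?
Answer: 567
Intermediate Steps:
z(Z, W) = 4 + Z
((z(-11, 8) + (-197 - 6*5)) - 333)*(-1) = (((4 - 11) + (-197 - 6*5)) - 333)*(-1) = ((-7 + (-197 - 1*30)) - 333)*(-1) = ((-7 + (-197 - 30)) - 333)*(-1) = ((-7 - 227) - 333)*(-1) = (-234 - 333)*(-1) = -567*(-1) = 567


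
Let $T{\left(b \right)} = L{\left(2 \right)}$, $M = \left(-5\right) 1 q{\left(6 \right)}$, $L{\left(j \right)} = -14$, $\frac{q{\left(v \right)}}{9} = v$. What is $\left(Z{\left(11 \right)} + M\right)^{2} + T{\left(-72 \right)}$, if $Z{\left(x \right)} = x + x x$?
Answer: $19030$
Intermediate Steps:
$q{\left(v \right)} = 9 v$
$Z{\left(x \right)} = x + x^{2}$
$M = -270$ ($M = \left(-5\right) 1 \cdot 9 \cdot 6 = \left(-5\right) 54 = -270$)
$T{\left(b \right)} = -14$
$\left(Z{\left(11 \right)} + M\right)^{2} + T{\left(-72 \right)} = \left(11 \left(1 + 11\right) - 270\right)^{2} - 14 = \left(11 \cdot 12 - 270\right)^{2} - 14 = \left(132 - 270\right)^{2} - 14 = \left(-138\right)^{2} - 14 = 19044 - 14 = 19030$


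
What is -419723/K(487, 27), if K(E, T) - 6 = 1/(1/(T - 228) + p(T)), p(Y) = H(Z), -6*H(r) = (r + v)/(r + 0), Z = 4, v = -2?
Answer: 29800333/378 ≈ 78837.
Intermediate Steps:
H(r) = -(-2 + r)/(6*r) (H(r) = -(r - 2)/(6*(r + 0)) = -(-2 + r)/(6*r))
p(Y) = -1/12 (p(Y) = (⅙)*(2 - 1*4)/4 = (⅙)*(¼)*(2 - 4) = (⅙)*(¼)*(-2) = -1/12)
K(E, T) = 6 + 1/(-1/12 + 1/(-228 + T)) (K(E, T) = 6 + 1/(1/(T - 228) - 1/12) = 6 + 1/(1/(-228 + T) - 1/12) = 6 + 1/(-1/12 + 1/(-228 + T)))
-419723/K(487, 27) = -419723*(-240 + 27)/(6*(216 - 1*27)) = -419723*(-71/(2*(216 - 27))) = -419723/(6*(-1/213)*189) = -419723/(-378/71) = -419723*(-71/378) = 29800333/378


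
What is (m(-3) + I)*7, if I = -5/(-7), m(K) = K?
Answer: -16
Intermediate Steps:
I = 5/7 (I = -5*(-⅐) = 5/7 ≈ 0.71429)
(m(-3) + I)*7 = (-3 + 5/7)*7 = -16/7*7 = -16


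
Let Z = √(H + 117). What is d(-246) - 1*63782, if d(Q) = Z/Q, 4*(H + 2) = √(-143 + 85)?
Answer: -63782 - √(460 + I*√58)/492 ≈ -63782.0 - 0.00036085*I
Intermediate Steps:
H = -2 + I*√58/4 (H = -2 + √(-143 + 85)/4 = -2 + √(-58)/4 = -2 + (I*√58)/4 = -2 + I*√58/4 ≈ -2.0 + 1.9039*I)
Z = √(115 + I*√58/4) (Z = √((-2 + I*√58/4) + 117) = √(115 + I*√58/4) ≈ 10.724 + 0.08877*I)
d(Q) = √(460 + I*√58)/(2*Q) (d(Q) = (√(460 + I*√58)/2)/Q = √(460 + I*√58)/(2*Q))
d(-246) - 1*63782 = (½)*√(460 + I*√58)/(-246) - 1*63782 = (½)*(-1/246)*√(460 + I*√58) - 63782 = -√(460 + I*√58)/492 - 63782 = -63782 - √(460 + I*√58)/492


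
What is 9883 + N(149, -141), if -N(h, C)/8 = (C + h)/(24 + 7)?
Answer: 306309/31 ≈ 9880.9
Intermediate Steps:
N(h, C) = -8*C/31 - 8*h/31 (N(h, C) = -8*(C + h)/(24 + 7) = -8*(C + h)/31 = -8*(C/31 + h/31) = -8*C/31 - 8*h/31)
9883 + N(149, -141) = 9883 + (-8/31*(-141) - 8/31*149) = 9883 + (1128/31 - 1192/31) = 9883 - 64/31 = 306309/31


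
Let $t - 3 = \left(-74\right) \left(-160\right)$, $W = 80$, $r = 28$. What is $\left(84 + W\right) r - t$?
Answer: $-7251$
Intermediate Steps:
$t = 11843$ ($t = 3 - -11840 = 3 + 11840 = 11843$)
$\left(84 + W\right) r - t = \left(84 + 80\right) 28 - 11843 = 164 \cdot 28 - 11843 = 4592 - 11843 = -7251$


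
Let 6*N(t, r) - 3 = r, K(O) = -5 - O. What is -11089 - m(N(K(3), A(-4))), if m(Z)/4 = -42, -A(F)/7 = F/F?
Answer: -10921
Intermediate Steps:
A(F) = -7 (A(F) = -7*F/F = -7*1 = -7)
N(t, r) = 1/2 + r/6
m(Z) = -168 (m(Z) = 4*(-42) = -168)
-11089 - m(N(K(3), A(-4))) = -11089 - 1*(-168) = -11089 + 168 = -10921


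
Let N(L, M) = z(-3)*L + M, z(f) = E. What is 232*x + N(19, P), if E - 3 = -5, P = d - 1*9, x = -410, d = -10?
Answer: -95177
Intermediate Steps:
P = -19 (P = -10 - 1*9 = -10 - 9 = -19)
E = -2 (E = 3 - 5 = -2)
z(f) = -2
N(L, M) = M - 2*L (N(L, M) = -2*L + M = M - 2*L)
232*x + N(19, P) = 232*(-410) + (-19 - 2*19) = -95120 + (-19 - 38) = -95120 - 57 = -95177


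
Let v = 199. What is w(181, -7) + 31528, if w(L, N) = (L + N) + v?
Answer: 31901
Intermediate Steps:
w(L, N) = 199 + L + N (w(L, N) = (L + N) + 199 = 199 + L + N)
w(181, -7) + 31528 = (199 + 181 - 7) + 31528 = 373 + 31528 = 31901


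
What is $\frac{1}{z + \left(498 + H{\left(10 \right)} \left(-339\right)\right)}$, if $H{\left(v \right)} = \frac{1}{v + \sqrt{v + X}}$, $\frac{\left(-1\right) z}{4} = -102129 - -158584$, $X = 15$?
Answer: $- \frac{5}{1126723} \approx -4.4377 \cdot 10^{-6}$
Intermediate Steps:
$z = -225820$ ($z = - 4 \left(-102129 - -158584\right) = - 4 \left(-102129 + 158584\right) = \left(-4\right) 56455 = -225820$)
$H{\left(v \right)} = \frac{1}{v + \sqrt{15 + v}}$ ($H{\left(v \right)} = \frac{1}{v + \sqrt{v + 15}} = \frac{1}{v + \sqrt{15 + v}}$)
$\frac{1}{z + \left(498 + H{\left(10 \right)} \left(-339\right)\right)} = \frac{1}{-225820 + \left(498 + \frac{1}{10 + \sqrt{15 + 10}} \left(-339\right)\right)} = \frac{1}{-225820 + \left(498 + \frac{1}{10 + \sqrt{25}} \left(-339\right)\right)} = \frac{1}{-225820 + \left(498 + \frac{1}{10 + 5} \left(-339\right)\right)} = \frac{1}{-225820 + \left(498 + \frac{1}{15} \left(-339\right)\right)} = \frac{1}{-225820 + \left(498 - \frac{113}{5}\right)} = \frac{1}{-225820 + \frac{2377}{5}} = \frac{1}{- \frac{1126723}{5}} = - \frac{5}{1126723}$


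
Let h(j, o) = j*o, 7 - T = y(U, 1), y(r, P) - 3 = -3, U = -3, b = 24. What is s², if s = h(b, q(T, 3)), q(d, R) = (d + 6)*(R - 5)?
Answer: 389376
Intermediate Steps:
y(r, P) = 0 (y(r, P) = 3 - 3 = 0)
T = 7 (T = 7 - 1*0 = 7 + 0 = 7)
q(d, R) = (-5 + R)*(6 + d) (q(d, R) = (6 + d)*(-5 + R) = (-5 + R)*(6 + d))
s = -624 (s = 24*(-30 - 5*7 + 6*3 + 3*7) = 24*(-30 - 35 + 18 + 21) = 24*(-26) = -624)
s² = (-624)² = 389376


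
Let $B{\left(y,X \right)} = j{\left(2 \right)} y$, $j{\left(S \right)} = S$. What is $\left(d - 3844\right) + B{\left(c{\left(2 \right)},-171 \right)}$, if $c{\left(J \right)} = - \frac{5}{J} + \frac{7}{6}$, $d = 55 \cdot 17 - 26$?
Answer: $- \frac{8813}{3} \approx -2937.7$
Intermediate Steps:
$d = 909$ ($d = 935 - 26 = 909$)
$c{\left(J \right)} = \frac{7}{6} - \frac{5}{J}$ ($c{\left(J \right)} = - \frac{5}{J} + 7 \cdot \frac{1}{6} = - \frac{5}{J} + \frac{7}{6} = \frac{7}{6} - \frac{5}{J}$)
$B{\left(y,X \right)} = 2 y$
$\left(d - 3844\right) + B{\left(c{\left(2 \right)},-171 \right)} = \left(909 - 3844\right) + 2 \left(\frac{7}{6} - \frac{5}{2}\right) = -2935 + 2 \left(\frac{7}{6} - \frac{5}{2}\right) = -2935 + 2 \left(- \frac{4}{3}\right) = -2935 - \frac{8}{3} = - \frac{8813}{3}$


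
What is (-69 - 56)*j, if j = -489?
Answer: 61125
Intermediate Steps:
(-69 - 56)*j = (-69 - 56)*(-489) = -125*(-489) = 61125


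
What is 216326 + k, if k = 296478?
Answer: 512804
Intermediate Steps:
216326 + k = 216326 + 296478 = 512804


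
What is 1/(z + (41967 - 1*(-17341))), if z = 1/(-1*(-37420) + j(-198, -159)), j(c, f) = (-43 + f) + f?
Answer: 37059/2197895173 ≈ 1.6861e-5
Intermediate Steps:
j(c, f) = -43 + 2*f
z = 1/37059 (z = 1/(-1*(-37420) + (-43 + 2*(-159))) = 1/(37420 + (-43 - 318)) = 1/(37420 - 361) = 1/37059 ≈ 2.6984e-5)
1/(z + (41967 - 1*(-17341))) = 1/(1/37059 + (41967 - 1*(-17341))) = 1/(1/37059 + (41967 + 17341)) = 1/(1/37059 + 59308) = 1/(2197895173/37059) = 37059/2197895173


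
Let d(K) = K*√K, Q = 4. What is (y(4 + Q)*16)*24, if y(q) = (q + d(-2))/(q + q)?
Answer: 192 - 48*I*√2 ≈ 192.0 - 67.882*I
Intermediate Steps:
d(K) = K^(3/2)
y(q) = (q - 2*I*√2)/(2*q) (y(q) = (q + (-2)^(3/2))/(q + q) = (q - 2*I*√2)/((2*q)) = (q - 2*I*√2)*(1/(2*q)) = (q - 2*I*√2)/(2*q))
(y(4 + Q)*16)*24 = ((((4 + 4)/2 - I*√2)/(4 + 4))*16)*24 = ((((½)*8 - I*√2)/8)*16)*24 = (((4 - I*√2)/8)*16)*24 = ((½ - I*√2/8)*16)*24 = (8 - 2*I*√2)*24 = 192 - 48*I*√2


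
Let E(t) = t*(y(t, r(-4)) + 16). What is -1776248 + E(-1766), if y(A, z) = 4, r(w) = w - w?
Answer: -1811568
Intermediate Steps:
r(w) = 0
E(t) = 20*t (E(t) = t*(4 + 16) = t*20 = 20*t)
-1776248 + E(-1766) = -1776248 + 20*(-1766) = -1776248 - 35320 = -1811568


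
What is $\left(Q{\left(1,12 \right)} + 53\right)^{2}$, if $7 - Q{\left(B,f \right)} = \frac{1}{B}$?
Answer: $3481$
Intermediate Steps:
$Q{\left(B,f \right)} = 7 - \frac{1}{B}$
$\left(Q{\left(1,12 \right)} + 53\right)^{2} = \left(\left(7 - 1^{-1}\right) + 53\right)^{2} = \left(\left(7 - 1\right) + 53\right)^{2} = \left(6 + 53\right)^{2} = 59^{2} = 3481$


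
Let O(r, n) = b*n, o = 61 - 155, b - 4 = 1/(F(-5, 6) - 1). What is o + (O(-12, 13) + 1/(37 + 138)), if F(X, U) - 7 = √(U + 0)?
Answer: -6894/175 - 13*√6/30 ≈ -40.456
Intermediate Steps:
F(X, U) = 7 + √U (F(X, U) = 7 + √(U + 0) = 7 + √U)
b = 4 + 1/(6 + √6) (b = 4 + 1/((7 + √6) - 1) = 4 + 1/(6 + √6) ≈ 4.1183)
o = -94
O(r, n) = n*(21/5 - √6/30) (O(r, n) = (21/5 - √6/30)*n = n*(21/5 - √6/30))
o + (O(-12, 13) + 1/(37 + 138)) = -94 + (((21/5)*13 - 1/30*13*√6) + 1/(37 + 138)) = -94 + ((273/5 - 13*√6/30) + 1/175) = -94 + (9556/175 - 13*√6/30) = -6894/175 - 13*√6/30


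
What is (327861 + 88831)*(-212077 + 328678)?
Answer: 48586703892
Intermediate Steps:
(327861 + 88831)*(-212077 + 328678) = 416692*116601 = 48586703892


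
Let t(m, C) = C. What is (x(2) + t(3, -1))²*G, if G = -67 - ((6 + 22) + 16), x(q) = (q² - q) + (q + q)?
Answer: -2775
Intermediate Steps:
x(q) = q + q² (x(q) = (q² - q) + 2*q = q + q²)
G = -111 (G = -67 - (28 + 16) = -67 - 1*44 = -67 - 44 = -111)
(x(2) + t(3, -1))²*G = (2*(1 + 2) - 1)²*(-111) = (2*3 - 1)²*(-111) = (6 - 1)²*(-111) = 5²*(-111) = 25*(-111) = -2775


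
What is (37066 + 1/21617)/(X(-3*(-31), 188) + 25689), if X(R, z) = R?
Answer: 267085241/185776498 ≈ 1.4377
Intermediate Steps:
(37066 + 1/21617)/(X(-3*(-31), 188) + 25689) = (37066 + 1/21617)/(-3*(-31) + 25689) = (37066 + 1/21617)/(93 + 25689) = (801255723/21617)/25782 = (801255723/21617)*(1/25782) = 267085241/185776498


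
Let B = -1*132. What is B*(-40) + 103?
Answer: 5383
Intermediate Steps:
B = -132
B*(-40) + 103 = -132*(-40) + 103 = 5280 + 103 = 5383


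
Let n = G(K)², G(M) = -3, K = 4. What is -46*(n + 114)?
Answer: -5658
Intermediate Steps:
n = 9 (n = (-3)² = 9)
-46*(n + 114) = -46*(9 + 114) = -46*123 = -5658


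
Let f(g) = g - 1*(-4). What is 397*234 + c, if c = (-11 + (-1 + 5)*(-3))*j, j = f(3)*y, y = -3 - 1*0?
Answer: 93381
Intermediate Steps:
f(g) = 4 + g (f(g) = g + 4 = 4 + g)
y = -3 (y = -3 + 0 = -3)
j = -21 (j = (4 + 3)*(-3) = 7*(-3) = -21)
c = 483 (c = (-11 + (-1 + 5)*(-3))*(-21) = (-11 + 4*(-3))*(-21) = (-11 - 12)*(-21) = -23*(-21) = 483)
397*234 + c = 397*234 + 483 = 92898 + 483 = 93381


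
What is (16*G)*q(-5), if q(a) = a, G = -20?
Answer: 1600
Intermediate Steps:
(16*G)*q(-5) = (16*(-20))*(-5) = -320*(-5) = 1600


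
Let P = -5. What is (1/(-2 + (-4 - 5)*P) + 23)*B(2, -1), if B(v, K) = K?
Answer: -990/43 ≈ -23.023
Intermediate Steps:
(1/(-2 + (-4 - 5)*P) + 23)*B(2, -1) = (1/(-2 + (-4 - 5)*(-5)) + 23)*(-1) = (1/(-2 - 9*(-5)) + 23)*(-1) = (1/(-2 + 45) + 23)*(-1) = (1/43 + 23)*(-1) = (990/43)*(-1) = -990/43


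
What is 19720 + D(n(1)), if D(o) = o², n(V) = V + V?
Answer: 19724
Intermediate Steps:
n(V) = 2*V
19720 + D(n(1)) = 19720 + (2*1)² = 19720 + 2² = 19720 + 4 = 19724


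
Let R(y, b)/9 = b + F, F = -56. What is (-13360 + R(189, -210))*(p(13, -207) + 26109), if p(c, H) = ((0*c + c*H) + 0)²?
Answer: -114493612860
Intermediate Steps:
p(c, H) = H²*c² (p(c, H) = ((0 + H*c) + 0)² = (H*c + 0)² = (H*c)² = H²*c²)
R(y, b) = -504 + 9*b (R(y, b) = 9*(b - 56) = 9*(-56 + b) = -504 + 9*b)
(-13360 + R(189, -210))*(p(13, -207) + 26109) = (-13360 + (-504 + 9*(-210)))*((-207)²*13² + 26109) = (-13360 + (-504 - 1890))*(42849*169 + 26109) = (-13360 - 2394)*(7241481 + 26109) = -15754*7267590 = -114493612860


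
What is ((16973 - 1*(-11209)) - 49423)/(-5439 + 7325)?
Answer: -21241/1886 ≈ -11.262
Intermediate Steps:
((16973 - 1*(-11209)) - 49423)/(-5439 + 7325) = ((16973 + 11209) - 49423)/1886 = (28182 - 49423)*(1/1886) = -21241*1/1886 = -21241/1886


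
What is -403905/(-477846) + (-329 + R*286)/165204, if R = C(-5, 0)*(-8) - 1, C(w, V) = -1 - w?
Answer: 383083949/487296732 ≈ 0.78614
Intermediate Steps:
R = -33 (R = (-1 - 1*(-5))*(-8) - 1 = (-1 + 5)*(-8) - 1 = 4*(-8) - 1 = -32 - 1 = -33)
-403905/(-477846) + (-329 + R*286)/165204 = -403905/(-477846) + (-329 - 33*286)/165204 = -403905*(-1/477846) + (-329 - 9438)*(1/165204) = 134635/159282 - 9767*1/165204 = 134635/159282 - 9767/165204 = 383083949/487296732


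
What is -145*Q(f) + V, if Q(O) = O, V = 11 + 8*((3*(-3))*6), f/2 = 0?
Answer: -421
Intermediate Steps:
f = 0 (f = 2*0 = 0)
V = -421 (V = 11 + 8*(-9*6) = 11 + 8*(-54) = 11 - 432 = -421)
-145*Q(f) + V = -145*0 - 421 = 0 - 421 = -421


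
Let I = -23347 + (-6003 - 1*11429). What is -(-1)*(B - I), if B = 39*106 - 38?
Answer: 44875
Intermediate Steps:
I = -40779 (I = -23347 + (-6003 - 11429) = -23347 - 17432 = -40779)
B = 4096 (B = 4134 - 38 = 4096)
-(-1)*(B - I) = -(-1)*(4096 - 1*(-40779)) = -(-1)*(4096 + 40779) = -(-1)*44875 = -1*(-44875) = 44875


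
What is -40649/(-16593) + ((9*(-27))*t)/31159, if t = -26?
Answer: 1371416765/517021287 ≈ 2.6525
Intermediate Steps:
-40649/(-16593) + ((9*(-27))*t)/31159 = -40649/(-16593) + ((9*(-27))*(-26))/31159 = -40649*(-1/16593) - 243*(-26)*(1/31159) = 40649/16593 + 6318*(1/31159) = 40649/16593 + 6318/31159 = 1371416765/517021287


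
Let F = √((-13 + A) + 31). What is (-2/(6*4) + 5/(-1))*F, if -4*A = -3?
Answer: -305*√3/24 ≈ -22.011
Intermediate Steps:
A = ¾ (A = -¼*(-3) = ¾ ≈ 0.75000)
F = 5*√3/2 (F = √((-13 + ¾) + 31) = √(-49/4 + 31) = √(75/4) = 5*√3/2 ≈ 4.3301)
(-2/(6*4) + 5/(-1))*F = (-2/(6*4) + 5/(-1))*(5*√3/2) = (-2/24 + 5*(-1))*(5*√3/2) = (-2*1/24 - 5)*(5*√3/2) = (-1/12 - 5)*(5*√3/2) = -305*√3/24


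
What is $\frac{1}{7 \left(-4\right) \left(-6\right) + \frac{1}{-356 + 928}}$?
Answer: $\frac{572}{96097} \approx 0.0059523$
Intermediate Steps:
$\frac{1}{7 \left(-4\right) \left(-6\right) + \frac{1}{-356 + 928}} = \frac{1}{\left(-28\right) \left(-6\right) + \frac{1}{572}} = \frac{1}{168 + \frac{1}{572}} = \frac{1}{\frac{96097}{572}} = \frac{572}{96097}$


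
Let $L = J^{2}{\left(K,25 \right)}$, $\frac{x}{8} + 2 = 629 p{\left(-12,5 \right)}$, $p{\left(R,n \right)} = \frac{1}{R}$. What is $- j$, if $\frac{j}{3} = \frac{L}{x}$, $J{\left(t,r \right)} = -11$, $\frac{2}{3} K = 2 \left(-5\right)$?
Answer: $\frac{1089}{1306} \approx 0.83384$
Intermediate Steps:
$K = -15$ ($K = \frac{3 \cdot 2 \left(-5\right)}{2} = \frac{3}{2} \left(-10\right) = -15$)
$x = - \frac{1306}{3}$ ($x = -16 + 8 \frac{629}{-12} = -16 + 8 \cdot 629 \left(- \frac{1}{12}\right) = -16 + 8 \left(- \frac{629}{12}\right) = -16 - \frac{1258}{3} = - \frac{1306}{3} \approx -435.33$)
$L = 121$ ($L = \left(-11\right)^{2} = 121$)
$j = - \frac{1089}{1306}$ ($j = 3 \frac{121}{- \frac{1306}{3}} = 3 \cdot 121 \left(- \frac{3}{1306}\right) = 3 \left(- \frac{363}{1306}\right) = - \frac{1089}{1306} \approx -0.83384$)
$- j = \left(-1\right) \left(- \frac{1089}{1306}\right) = \frac{1089}{1306}$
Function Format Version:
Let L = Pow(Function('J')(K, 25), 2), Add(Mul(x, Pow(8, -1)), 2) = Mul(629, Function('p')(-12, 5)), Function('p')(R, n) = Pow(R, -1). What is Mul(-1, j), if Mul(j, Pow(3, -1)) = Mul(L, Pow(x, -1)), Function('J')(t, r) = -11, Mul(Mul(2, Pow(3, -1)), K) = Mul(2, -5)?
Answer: Rational(1089, 1306) ≈ 0.83384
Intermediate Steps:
K = -15 (K = Mul(Rational(3, 2), Mul(2, -5)) = Mul(Rational(3, 2), -10) = -15)
x = Rational(-1306, 3) (x = Add(-16, Mul(8, Mul(629, Pow(-12, -1)))) = Add(-16, Mul(8, Mul(629, Rational(-1, 12)))) = Add(-16, Mul(8, Rational(-629, 12))) = Add(-16, Rational(-1258, 3)) = Rational(-1306, 3) ≈ -435.33)
L = 121 (L = Pow(-11, 2) = 121)
j = Rational(-1089, 1306) (j = Mul(3, Mul(121, Pow(Rational(-1306, 3), -1))) = Mul(3, Mul(121, Rational(-3, 1306))) = Mul(3, Rational(-363, 1306)) = Rational(-1089, 1306) ≈ -0.83384)
Mul(-1, j) = Mul(-1, Rational(-1089, 1306)) = Rational(1089, 1306)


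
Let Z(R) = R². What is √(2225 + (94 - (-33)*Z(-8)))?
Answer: √4431 ≈ 66.566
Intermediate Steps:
√(2225 + (94 - (-33)*Z(-8))) = √(2225 + (94 - (-33)*(-8)²)) = √(2225 + (94 - (-33)*64)) = √(2225 + (94 - 1*(-2112))) = √(2225 + (94 + 2112)) = √(2225 + 2206) = √4431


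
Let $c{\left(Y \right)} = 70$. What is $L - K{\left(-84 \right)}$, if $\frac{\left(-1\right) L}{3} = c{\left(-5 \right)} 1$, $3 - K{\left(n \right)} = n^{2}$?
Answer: $6843$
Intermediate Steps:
$K{\left(n \right)} = 3 - n^{2}$
$L = -210$ ($L = - 3 \cdot 70 \cdot 1 = \left(-3\right) 70 = -210$)
$L - K{\left(-84 \right)} = -210 - \left(3 - \left(-84\right)^{2}\right) = -210 - \left(3 - 7056\right) = -210 - -7053 = -210 + 7053 = 6843$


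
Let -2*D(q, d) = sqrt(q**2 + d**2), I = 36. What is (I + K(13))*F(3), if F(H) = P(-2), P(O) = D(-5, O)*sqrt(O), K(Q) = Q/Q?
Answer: -37*I*sqrt(58)/2 ≈ -140.89*I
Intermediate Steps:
K(Q) = 1
D(q, d) = -sqrt(d**2 + q**2)/2 (D(q, d) = -sqrt(q**2 + d**2)/2 = -sqrt(d**2 + q**2)/2)
P(O) = -sqrt(O)*sqrt(25 + O**2)/2 (P(O) = (-sqrt(O**2 + (-5)**2)/2)*sqrt(O) = (-sqrt(O**2 + 25)/2)*sqrt(O) = (-sqrt(25 + O**2)/2)*sqrt(O) = -sqrt(O)*sqrt(25 + O**2)/2)
F(H) = -I*sqrt(58)/2 (F(H) = -sqrt(-2)*sqrt(25 + (-2)**2)/2 = -I*sqrt(2)*sqrt(25 + 4)/2 = -I*sqrt(2)*sqrt(29)/2 = -I*sqrt(58)/2)
(I + K(13))*F(3) = (36 + 1)*(-I*sqrt(58)/2) = 37*(-I*sqrt(58)/2) = -37*I*sqrt(58)/2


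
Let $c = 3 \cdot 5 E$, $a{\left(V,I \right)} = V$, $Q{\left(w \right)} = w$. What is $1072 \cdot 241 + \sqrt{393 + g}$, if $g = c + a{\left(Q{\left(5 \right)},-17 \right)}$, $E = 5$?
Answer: $258352 + \sqrt{473} \approx 2.5837 \cdot 10^{5}$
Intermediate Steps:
$c = 75$ ($c = 3 \cdot 5 \cdot 5 = 15 \cdot 5 = 75$)
$g = 80$ ($g = 75 + 5 = 80$)
$1072 \cdot 241 + \sqrt{393 + g} = 1072 \cdot 241 + \sqrt{393 + 80} = 258352 + \sqrt{473}$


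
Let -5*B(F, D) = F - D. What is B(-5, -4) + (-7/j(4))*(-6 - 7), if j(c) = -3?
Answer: -452/15 ≈ -30.133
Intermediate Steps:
B(F, D) = -F/5 + D/5 (B(F, D) = -(F - D)/5 = -F/5 + D/5)
B(-5, -4) + (-7/j(4))*(-6 - 7) = (-⅕*(-5) + (⅕)*(-4)) + (-7/(-3))*(-6 - 7) = (1 - ⅘) - 7*(-⅓)*(-13) = ⅕ + (7/3)*(-13) = ⅕ - 91/3 = -452/15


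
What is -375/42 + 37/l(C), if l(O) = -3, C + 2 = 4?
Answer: -893/42 ≈ -21.262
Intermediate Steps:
C = 2 (C = -2 + 4 = 2)
-375/42 + 37/l(C) = -375/42 + 37/(-3) = -375*1/42 + 37*(-⅓) = -125/14 - 37/3 = -893/42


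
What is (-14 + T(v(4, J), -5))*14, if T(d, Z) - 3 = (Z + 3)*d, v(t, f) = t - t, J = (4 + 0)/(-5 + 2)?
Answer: -154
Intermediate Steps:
J = -4/3 (J = 4/(-3) = 4*(-⅓) = -4/3 ≈ -1.3333)
v(t, f) = 0
T(d, Z) = 3 + d*(3 + Z) (T(d, Z) = 3 + (Z + 3)*d = 3 + (3 + Z)*d = 3 + d*(3 + Z))
(-14 + T(v(4, J), -5))*14 = (-14 + (3 + 3*0 - 5*0))*14 = (-14 + (3 + 0 + 0))*14 = (-14 + 3)*14 = -11*14 = -154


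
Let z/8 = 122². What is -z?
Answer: -119072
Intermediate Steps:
z = 119072 (z = 8*122² = 8*14884 = 119072)
-z = -1*119072 = -119072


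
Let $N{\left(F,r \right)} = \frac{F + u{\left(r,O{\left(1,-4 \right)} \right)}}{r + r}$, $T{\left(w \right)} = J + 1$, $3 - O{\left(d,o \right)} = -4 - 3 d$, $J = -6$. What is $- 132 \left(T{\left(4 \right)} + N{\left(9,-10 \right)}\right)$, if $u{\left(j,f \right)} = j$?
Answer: $\frac{3267}{5} \approx 653.4$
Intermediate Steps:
$O{\left(d,o \right)} = 7 + 3 d$ ($O{\left(d,o \right)} = 3 - \left(-4 - 3 d\right) = 3 + \left(4 + 3 d\right) = 7 + 3 d$)
$T{\left(w \right)} = -5$ ($T{\left(w \right)} = -6 + 1 = -5$)
$N{\left(F,r \right)} = \frac{F + r}{2 r}$ ($N{\left(F,r \right)} = \frac{F + r}{r + r} = \frac{F + r}{2 r}$)
$- 132 \left(T{\left(4 \right)} + N{\left(9,-10 \right)}\right) = - 132 \left(-5 + \frac{9 - 10}{2 \left(-10\right)}\right) = - 132 \left(-5 + \frac{1}{2} \left(- \frac{1}{10}\right) \left(-1\right)\right) = - 132 \left(-5 + \frac{1}{20}\right) = \left(-132\right) \left(- \frac{99}{20}\right) = \frac{3267}{5}$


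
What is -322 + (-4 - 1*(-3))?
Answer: -323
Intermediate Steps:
-322 + (-4 - 1*(-3)) = -322 + (-4 + 3) = -322 - 1 = -323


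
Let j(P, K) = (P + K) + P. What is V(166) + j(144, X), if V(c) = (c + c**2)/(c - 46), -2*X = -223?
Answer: 37831/60 ≈ 630.52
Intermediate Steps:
X = 223/2 (X = -1/2*(-223) = 223/2 ≈ 111.50)
j(P, K) = K + 2*P (j(P, K) = (K + P) + P = K + 2*P)
V(c) = (c + c**2)/(-46 + c)
V(166) + j(144, X) = 166*(1 + 166)/(-46 + 166) + (223/2 + 2*144) = 166*167/120 + (223/2 + 288) = 166*(1/120)*167 + 799/2 = 13861/60 + 799/2 = 37831/60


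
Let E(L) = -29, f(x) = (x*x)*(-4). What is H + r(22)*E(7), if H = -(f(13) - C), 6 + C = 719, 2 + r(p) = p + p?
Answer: 171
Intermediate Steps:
f(x) = -4*x**2 (f(x) = x**2*(-4) = -4*x**2)
r(p) = -2 + 2*p (r(p) = -2 + (p + p) = -2 + 2*p)
C = 713 (C = -6 + 719 = 713)
H = 1389 (H = -(-4*13**2 - 1*713) = -(-4*169 - 713) = -(-676 - 713) = -1*(-1389) = 1389)
H + r(22)*E(7) = 1389 + (-2 + 2*22)*(-29) = 1389 + (-2 + 44)*(-29) = 1389 + 42*(-29) = 1389 - 1218 = 171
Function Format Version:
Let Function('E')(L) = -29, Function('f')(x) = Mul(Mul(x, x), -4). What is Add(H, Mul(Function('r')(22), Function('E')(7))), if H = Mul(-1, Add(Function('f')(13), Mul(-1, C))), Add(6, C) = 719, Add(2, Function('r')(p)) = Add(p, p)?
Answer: 171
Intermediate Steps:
Function('f')(x) = Mul(-4, Pow(x, 2)) (Function('f')(x) = Mul(Pow(x, 2), -4) = Mul(-4, Pow(x, 2)))
Function('r')(p) = Add(-2, Mul(2, p)) (Function('r')(p) = Add(-2, Add(p, p)) = Add(-2, Mul(2, p)))
C = 713 (C = Add(-6, 719) = 713)
H = 1389 (H = Mul(-1, Add(Mul(-4, Pow(13, 2)), Mul(-1, 713))) = Mul(-1, Add(Mul(-4, 169), -713)) = Mul(-1, Add(-676, -713)) = Mul(-1, -1389) = 1389)
Add(H, Mul(Function('r')(22), Function('E')(7))) = Add(1389, Mul(Add(-2, Mul(2, 22)), -29)) = Add(1389, Mul(Add(-2, 44), -29)) = Add(1389, Mul(42, -29)) = Add(1389, -1218) = 171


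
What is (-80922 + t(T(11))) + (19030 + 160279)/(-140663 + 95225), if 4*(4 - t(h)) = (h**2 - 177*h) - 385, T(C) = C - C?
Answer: -7345115971/90876 ≈ -80826.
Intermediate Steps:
T(C) = 0
t(h) = 401/4 - h**2/4 + 177*h/4 (t(h) = 4 - ((h**2 - 177*h) - 385)/4 = 4 - (-385 + h**2 - 177*h)/4 = 4 + (385/4 - h**2/4 + 177*h/4) = 401/4 - h**2/4 + 177*h/4)
(-80922 + t(T(11))) + (19030 + 160279)/(-140663 + 95225) = (-80922 + (401/4 - 1/4*0**2 + (177/4)*0)) + (19030 + 160279)/(-140663 + 95225) = (-80922 + (401/4 - 1/4*0 + 0)) + 179309/(-45438) = (-80922 + (401/4 + 0 + 0)) + 179309*(-1/45438) = (-80922 + 401/4) - 179309/45438 = -323287/4 - 179309/45438 = -7345115971/90876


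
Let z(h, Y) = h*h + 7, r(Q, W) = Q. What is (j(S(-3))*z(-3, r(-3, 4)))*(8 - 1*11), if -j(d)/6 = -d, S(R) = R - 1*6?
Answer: 2592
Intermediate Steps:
z(h, Y) = 7 + h² (z(h, Y) = h² + 7 = 7 + h²)
S(R) = -6 + R (S(R) = R - 6 = -6 + R)
j(d) = 6*d (j(d) = -(-6)*d = 6*d)
(j(S(-3))*z(-3, r(-3, 4)))*(8 - 1*11) = ((6*(-6 - 3))*(7 + (-3)²))*(8 - 1*11) = ((6*(-9))*(7 + 9))*(8 - 11) = -54*16*(-3) = -864*(-3) = 2592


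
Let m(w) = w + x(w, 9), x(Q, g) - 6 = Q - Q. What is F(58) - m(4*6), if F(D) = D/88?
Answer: -1291/44 ≈ -29.341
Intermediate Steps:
F(D) = D/88 (F(D) = D*(1/88) = D/88)
x(Q, g) = 6 (x(Q, g) = 6 + (Q - Q) = 6 + 0 = 6)
m(w) = 6 + w (m(w) = w + 6 = 6 + w)
F(58) - m(4*6) = (1/88)*58 - (6 + 4*6) = 29/44 - (6 + 24) = 29/44 - 1*30 = 29/44 - 30 = -1291/44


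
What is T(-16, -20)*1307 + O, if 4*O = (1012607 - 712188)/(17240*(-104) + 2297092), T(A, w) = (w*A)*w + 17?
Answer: -16823047878349/2016528 ≈ -8.3426e+6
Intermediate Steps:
T(A, w) = 17 + A*w**2 (T(A, w) = (A*w)*w + 17 = A*w**2 + 17 = 17 + A*w**2)
O = 300419/2016528 (O = ((1012607 - 712188)/(17240*(-104) + 2297092))/4 = (300419/(-1792960 + 2297092))/4 = (300419/504132)/4 = (300419*(1/504132))/4 = (1/4)*(300419/504132) = 300419/2016528 ≈ 0.14898)
T(-16, -20)*1307 + O = (17 - 16*(-20)**2)*1307 + 300419/2016528 = (17 - 16*400)*1307 + 300419/2016528 = (17 - 6400)*1307 + 300419/2016528 = -6383*1307 + 300419/2016528 = -8342581 + 300419/2016528 = -16823047878349/2016528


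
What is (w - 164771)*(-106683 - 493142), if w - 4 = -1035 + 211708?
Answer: -27535566450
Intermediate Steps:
w = 210677 (w = 4 + (-1035 + 211708) = 4 + 210673 = 210677)
(w - 164771)*(-106683 - 493142) = (210677 - 164771)*(-106683 - 493142) = 45906*(-599825) = -27535566450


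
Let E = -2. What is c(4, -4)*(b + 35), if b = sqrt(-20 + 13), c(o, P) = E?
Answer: -70 - 2*I*sqrt(7) ≈ -70.0 - 5.2915*I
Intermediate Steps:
c(o, P) = -2
b = I*sqrt(7) (b = sqrt(-7) = I*sqrt(7) ≈ 2.6458*I)
c(4, -4)*(b + 35) = -2*(I*sqrt(7) + 35) = -2*(35 + I*sqrt(7)) = -70 - 2*I*sqrt(7)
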